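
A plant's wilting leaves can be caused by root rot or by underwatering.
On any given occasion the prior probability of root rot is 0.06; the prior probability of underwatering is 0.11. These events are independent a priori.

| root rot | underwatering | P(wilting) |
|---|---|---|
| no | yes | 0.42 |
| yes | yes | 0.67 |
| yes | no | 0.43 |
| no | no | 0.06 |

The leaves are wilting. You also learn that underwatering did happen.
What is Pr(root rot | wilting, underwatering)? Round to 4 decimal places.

Pr(root rot | wilting, underwatering) ≈ 0.0924

Numerator (weight on configurations with root rot): 0.67×0.06 = 0.040200
Normalizer over all consistent configurations: 0.42×0.94 + 0.67×0.06 = 0.435000
P(root rot | wilting, underwatering) = 0.040200/0.435000 ≈ 0.0924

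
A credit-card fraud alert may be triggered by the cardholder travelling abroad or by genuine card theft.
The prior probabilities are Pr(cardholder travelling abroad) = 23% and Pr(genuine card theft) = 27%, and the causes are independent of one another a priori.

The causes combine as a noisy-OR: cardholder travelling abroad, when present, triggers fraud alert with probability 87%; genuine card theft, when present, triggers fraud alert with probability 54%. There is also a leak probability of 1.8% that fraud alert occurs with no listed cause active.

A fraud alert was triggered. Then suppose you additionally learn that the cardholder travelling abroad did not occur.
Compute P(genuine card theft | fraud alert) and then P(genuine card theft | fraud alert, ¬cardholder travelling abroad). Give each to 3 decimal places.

Under noisy-OR, P(fraud alert | causes) = 1 − (1−0.018)·∏(1−qᵢ) over the active causes.
P(fraud alert) = 0.018*0.77*0.73 + 0.54828*0.77*0.27 + 0.87234*0.23*0.73 + 0.941276*0.23*0.27 = 0.010118 + 0.113987 + 0.146466 + 0.058453 = 0.329024
The genuine card theft-present share is 0.113987 + 0.058453 = 0.172440.
Hence the posterior is 0.172440/0.329024 ≈ 0.524.

With the extra evidence:
P(fraud alert | ¬cardholder travelling abroad) = 0.018*0.73 + 0.54828*0.27 = 0.013140 + 0.148036 = 0.161176
Of this, 0.148036 comes from 0.54828*0.27 (the genuine card theft=true cases).
Hence the posterior is 0.148036/0.161176 ≈ 0.918.

P(genuine card theft | fraud alert) ≈ 0.524; P(genuine card theft | fraud alert, ¬cardholder travelling abroad) ≈ 0.918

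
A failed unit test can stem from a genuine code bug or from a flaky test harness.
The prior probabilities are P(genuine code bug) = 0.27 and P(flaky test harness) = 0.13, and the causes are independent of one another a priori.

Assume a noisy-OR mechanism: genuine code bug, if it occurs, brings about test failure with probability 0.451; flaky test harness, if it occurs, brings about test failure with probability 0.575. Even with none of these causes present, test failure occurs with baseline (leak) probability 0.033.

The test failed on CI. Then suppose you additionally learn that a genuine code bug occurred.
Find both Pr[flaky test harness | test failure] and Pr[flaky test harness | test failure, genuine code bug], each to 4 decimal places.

Pr[flaky test harness | test failure] ≈ 0.3878; Pr[flaky test harness | test failure, genuine code bug] ≈ 0.1979

Under noisy-OR, P(test failure | causes) = 1 − (1−0.033)·∏(1−qᵢ) over the active causes.
Enumerate the 4 (genuine code bug, flaky test harness) configurations and weight by the priors:
  P(test failure) = 0.033·0.73·0.87 + 0.589025·0.73·0.13 + 0.469117·0.27·0.87 + 0.774375·0.27·0.13
        = 0.020958 + 0.055898 + 0.110196 + 0.027181 = 0.214233
The terms with flaky test harness present sum to 0.083079, so
  P(flaky test harness | test failure) = 0.083079 / 0.214233 ≈ 0.3878

Now condition on the additional information:
P(test failure | genuine code bug) = 0.469117·0.87 + 0.774375·0.13 = 0.408132 + 0.100669 = 0.508801
Restricting to configurations with flaky test harness present: 0.774375·0.13 = 0.100669.
P(flaky test harness | test failure, genuine code bug) = 0.100669 / 0.508801 ≈ 0.1979
— genuine code bug explains away the evidence for flaky test harness.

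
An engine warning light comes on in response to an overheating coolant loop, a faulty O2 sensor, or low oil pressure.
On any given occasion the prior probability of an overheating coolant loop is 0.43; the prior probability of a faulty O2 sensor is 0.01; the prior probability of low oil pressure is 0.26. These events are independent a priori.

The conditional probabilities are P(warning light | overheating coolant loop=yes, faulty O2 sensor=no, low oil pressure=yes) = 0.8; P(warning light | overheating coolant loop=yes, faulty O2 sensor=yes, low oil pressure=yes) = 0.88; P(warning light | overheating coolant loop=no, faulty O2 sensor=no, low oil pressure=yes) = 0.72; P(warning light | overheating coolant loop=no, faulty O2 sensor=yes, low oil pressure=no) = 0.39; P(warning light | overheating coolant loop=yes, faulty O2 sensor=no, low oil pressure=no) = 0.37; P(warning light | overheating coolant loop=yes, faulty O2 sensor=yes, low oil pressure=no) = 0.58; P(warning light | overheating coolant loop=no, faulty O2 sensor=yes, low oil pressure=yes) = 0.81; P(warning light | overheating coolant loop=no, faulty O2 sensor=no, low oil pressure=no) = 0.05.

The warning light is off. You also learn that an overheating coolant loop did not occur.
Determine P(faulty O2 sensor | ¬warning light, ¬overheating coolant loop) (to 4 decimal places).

P(faulty O2 sensor | ¬warning light, ¬overheating coolant loop) ≈ 0.0065

Enumerate the 4 (faulty O2 sensor, low oil pressure) configurations and weight by the priors:
  P(¬warning light | ¬overheating coolant loop) = 0.95*0.99*0.74 + 0.28*0.99*0.26 + 0.61*0.01*0.74 + 0.19*0.01*0.26
        = 0.695970 + 0.072072 + 0.004514 + 0.000494 = 0.773050
Keeping only the faulty O2 sensor-present terms gives 0.005008, so
  P(faulty O2 sensor | ¬warning light, ¬overheating coolant loop) = 0.005008 / 0.773050 ≈ 0.0065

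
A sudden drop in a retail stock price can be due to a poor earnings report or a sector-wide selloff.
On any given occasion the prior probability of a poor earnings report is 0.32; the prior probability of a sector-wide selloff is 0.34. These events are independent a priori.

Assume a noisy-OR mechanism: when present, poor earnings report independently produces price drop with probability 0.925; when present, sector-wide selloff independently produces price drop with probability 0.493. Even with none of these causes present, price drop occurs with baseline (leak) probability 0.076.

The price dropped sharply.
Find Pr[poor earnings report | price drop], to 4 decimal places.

Under noisy-OR, P(price drop | causes) = 1 − (1−0.076)·∏(1−qᵢ) over the active causes.
By total probability over the 4 (poor earnings report, sector-wide selloff) configurations:
  P(price drop) = 0.076·0.68·0.66 + 0.531532·0.68·0.34 + 0.9307·0.32·0.66 + 0.964865·0.32·0.34
        = 0.034109 + 0.122890 + 0.196564 + 0.104977 = 0.458540
Configurations with poor earnings report contribute 0.301541, so
  P(poor earnings report | price drop) = 0.301541 / 0.458540 ≈ 0.6576

Pr[poor earnings report | price drop] ≈ 0.6576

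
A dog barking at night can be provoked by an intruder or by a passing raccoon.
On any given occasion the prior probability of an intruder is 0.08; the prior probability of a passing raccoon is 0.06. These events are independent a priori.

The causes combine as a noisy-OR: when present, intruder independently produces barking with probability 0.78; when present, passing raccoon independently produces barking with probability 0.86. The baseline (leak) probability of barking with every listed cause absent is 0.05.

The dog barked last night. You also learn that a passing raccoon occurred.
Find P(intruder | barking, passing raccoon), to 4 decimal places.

Under noisy-OR, P(barking | causes) = 1 − (1−0.05)·∏(1−qᵢ) over the active causes.
Weight on intruder=true, given the evidence: 0.97074·0.08 = 0.077659
Normalizer over all consistent configurations: 0.867·0.92 + 0.97074·0.08 = 0.875299
P(intruder | barking, passing raccoon) = 0.077659/0.875299 ≈ 0.0887

P(intruder | barking, passing raccoon) ≈ 0.0887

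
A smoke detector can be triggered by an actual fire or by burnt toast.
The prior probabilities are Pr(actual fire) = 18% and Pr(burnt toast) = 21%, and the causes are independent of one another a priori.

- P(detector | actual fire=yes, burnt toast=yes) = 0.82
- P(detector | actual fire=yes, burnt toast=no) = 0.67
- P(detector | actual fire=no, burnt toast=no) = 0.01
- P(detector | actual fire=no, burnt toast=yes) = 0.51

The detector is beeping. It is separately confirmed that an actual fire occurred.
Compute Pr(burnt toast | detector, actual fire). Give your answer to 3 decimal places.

For the numerator, keep only burnt toast=true terms: 0.82*0.21 = 0.172200
The normalizing constant is 0.67*0.79 + 0.82*0.21 = 0.701500
P(burnt toast | detector, actual fire) = 0.172200/0.701500 ≈ 0.245

Pr(burnt toast | detector, actual fire) ≈ 0.245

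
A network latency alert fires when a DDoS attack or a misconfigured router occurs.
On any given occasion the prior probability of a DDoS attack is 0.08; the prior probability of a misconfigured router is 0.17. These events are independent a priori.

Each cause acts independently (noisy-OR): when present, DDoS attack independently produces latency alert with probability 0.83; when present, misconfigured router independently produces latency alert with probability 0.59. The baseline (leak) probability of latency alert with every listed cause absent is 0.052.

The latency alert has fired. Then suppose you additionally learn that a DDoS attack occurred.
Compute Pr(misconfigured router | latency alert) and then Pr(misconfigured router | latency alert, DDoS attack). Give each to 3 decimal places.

Under noisy-OR, P(latency alert | causes) = 1 − (1−0.052)·∏(1−qᵢ) over the active causes.
For the numerator, keep only misconfigured router=true terms: 0.095610 + 0.012701 = 0.108311
Normalizer over all consistent configurations: 0.052×0.92×0.83 + 0.61132×0.92×0.17 + 0.83884×0.08×0.83 + 0.933924×0.08×0.17 = 0.203717
Posterior = 0.108311 / 0.203717 ≈ 0.532

With the extra evidence:
P(latency alert | DDoS attack) = 0.83884·0.83 + 0.933924·0.17 = 0.696237 + 0.158767 = 0.855004
Restricting to configurations with misconfigured router present: 0.933924·0.17 = 0.158767.
P(misconfigured router | latency alert, DDoS attack) = 0.158767 / 0.855004 ≈ 0.186
This is intercausal reasoning (explaining away): once DDoS attack accounts for the latency alert, misconfigured router becomes less likely.

Pr(misconfigured router | latency alert) ≈ 0.532; Pr(misconfigured router | latency alert, DDoS attack) ≈ 0.186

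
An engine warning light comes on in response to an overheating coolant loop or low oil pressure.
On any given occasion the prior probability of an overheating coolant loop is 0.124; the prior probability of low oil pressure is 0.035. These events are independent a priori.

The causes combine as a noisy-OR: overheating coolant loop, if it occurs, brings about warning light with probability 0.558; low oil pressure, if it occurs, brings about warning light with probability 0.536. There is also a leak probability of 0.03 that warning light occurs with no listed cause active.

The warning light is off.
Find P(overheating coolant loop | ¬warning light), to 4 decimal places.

Under noisy-OR, P(warning light | causes) = 1 − (1−0.03)·∏(1−qᵢ) over the active causes.
For the numerator, keep only overheating coolant loop=true terms: 0.051303 + 0.000863 = 0.052166
Denominator P(¬warning light): 0.97·0.876·0.965 + 0.45008·0.876·0.035 + 0.42874·0.124·0.965 + 0.198935·0.124·0.035 = 0.885945
P(overheating coolant loop | ¬warning light) = 0.052166/0.885945 ≈ 0.0589

P(overheating coolant loop | ¬warning light) ≈ 0.0589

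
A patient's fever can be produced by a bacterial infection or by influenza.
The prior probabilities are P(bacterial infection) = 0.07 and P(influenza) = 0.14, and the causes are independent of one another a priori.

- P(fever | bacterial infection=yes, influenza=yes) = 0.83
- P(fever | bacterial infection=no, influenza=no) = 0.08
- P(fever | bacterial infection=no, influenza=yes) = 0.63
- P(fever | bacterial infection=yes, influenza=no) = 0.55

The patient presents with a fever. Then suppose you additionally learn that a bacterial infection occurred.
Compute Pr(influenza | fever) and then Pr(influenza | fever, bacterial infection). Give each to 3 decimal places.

Pr(influenza | fever) ≈ 0.481; Pr(influenza | fever, bacterial infection) ≈ 0.197

P(fever) = 0.08*0.93*0.86 + 0.63*0.93*0.14 + 0.55*0.07*0.86 + 0.83*0.07*0.14 = 0.063984 + 0.082026 + 0.033110 + 0.008134 = 0.187254
Of this, 0.090160 comes from 0.082026 + 0.008134 (the influenza=true cases).
P(influenza | fever) = 0.090160 / 0.187254 ≈ 0.481

Now also conditioning on bacterial infection=true:
For the numerator, keep only influenza=true terms: 0.83*0.14 = 0.116200
Normalizer over all consistent configurations: 0.55*0.86 + 0.83*0.14 = 0.589200
Posterior = 0.116200 / 0.589200 ≈ 0.197
— bacterial infection explains away the evidence for influenza.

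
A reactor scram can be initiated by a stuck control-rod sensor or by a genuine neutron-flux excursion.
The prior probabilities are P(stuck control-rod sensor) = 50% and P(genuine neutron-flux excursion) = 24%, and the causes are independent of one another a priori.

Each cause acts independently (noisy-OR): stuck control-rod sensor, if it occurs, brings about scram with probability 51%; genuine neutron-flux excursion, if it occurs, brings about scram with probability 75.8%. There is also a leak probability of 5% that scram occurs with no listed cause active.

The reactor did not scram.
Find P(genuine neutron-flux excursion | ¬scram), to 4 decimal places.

Under noisy-OR, P(scram | causes) = 1 − (1−0.05)·∏(1−qᵢ) over the active causes.
Numerator (weight on configurations with genuine neutron-flux excursion): 0.027588 + 0.013518 = 0.041106
Normalizer over all consistent configurations: 0.95*0.5*0.76 + 0.2299*0.5*0.24 + 0.4655*0.5*0.76 + 0.112651*0.5*0.24 = 0.578996
P(genuine neutron-flux excursion | ¬scram) = 0.041106/0.578996 ≈ 0.0710

P(genuine neutron-flux excursion | ¬scram) ≈ 0.0710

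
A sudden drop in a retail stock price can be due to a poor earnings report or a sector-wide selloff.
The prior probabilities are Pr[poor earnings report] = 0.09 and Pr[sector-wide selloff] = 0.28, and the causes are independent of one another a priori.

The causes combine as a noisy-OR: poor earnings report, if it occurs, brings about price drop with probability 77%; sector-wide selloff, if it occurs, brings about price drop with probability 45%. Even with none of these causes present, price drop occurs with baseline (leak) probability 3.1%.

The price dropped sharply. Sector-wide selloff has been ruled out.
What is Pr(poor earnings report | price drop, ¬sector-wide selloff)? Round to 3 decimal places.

Under noisy-OR, P(price drop | causes) = 1 − (1−0.031)·∏(1−qᵢ) over the active causes.
Numerator (weight on configurations with poor earnings report): 0.77713×0.09 = 0.069942
Denominator P(price drop | ¬sector-wide selloff): 0.031×0.91 + 0.77713×0.09 = 0.098152
P(poor earnings report | price drop, ¬sector-wide selloff) = 0.069942/0.098152 ≈ 0.713

Pr(poor earnings report | price drop, ¬sector-wide selloff) ≈ 0.713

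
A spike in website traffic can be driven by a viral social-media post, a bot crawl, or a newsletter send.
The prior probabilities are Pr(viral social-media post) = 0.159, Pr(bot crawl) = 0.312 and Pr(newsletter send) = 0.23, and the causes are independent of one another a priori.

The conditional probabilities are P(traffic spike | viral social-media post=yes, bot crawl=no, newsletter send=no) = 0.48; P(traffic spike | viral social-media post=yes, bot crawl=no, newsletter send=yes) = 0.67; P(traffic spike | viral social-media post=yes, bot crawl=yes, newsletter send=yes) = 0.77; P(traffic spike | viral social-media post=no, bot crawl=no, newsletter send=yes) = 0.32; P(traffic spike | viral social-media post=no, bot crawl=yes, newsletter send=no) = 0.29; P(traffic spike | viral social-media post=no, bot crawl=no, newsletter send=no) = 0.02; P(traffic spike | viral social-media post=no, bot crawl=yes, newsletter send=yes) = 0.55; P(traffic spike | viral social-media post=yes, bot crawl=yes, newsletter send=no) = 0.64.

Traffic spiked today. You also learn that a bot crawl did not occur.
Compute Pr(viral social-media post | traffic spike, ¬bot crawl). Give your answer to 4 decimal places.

By total probability over the 4 (viral social-media post, newsletter send) configurations:
  P(traffic spike | ¬bot crawl) = 0.02*0.841*0.77 + 0.32*0.841*0.23 + 0.48*0.159*0.77 + 0.67*0.159*0.23
        = 0.012951 + 0.061898 + 0.058766 + 0.024502 = 0.158117
Configurations with viral social-media post contribute 0.083268, so
  P(viral social-media post | traffic spike, ¬bot crawl) = 0.083268 / 0.158117 ≈ 0.5266

Pr(viral social-media post | traffic spike, ¬bot crawl) ≈ 0.5266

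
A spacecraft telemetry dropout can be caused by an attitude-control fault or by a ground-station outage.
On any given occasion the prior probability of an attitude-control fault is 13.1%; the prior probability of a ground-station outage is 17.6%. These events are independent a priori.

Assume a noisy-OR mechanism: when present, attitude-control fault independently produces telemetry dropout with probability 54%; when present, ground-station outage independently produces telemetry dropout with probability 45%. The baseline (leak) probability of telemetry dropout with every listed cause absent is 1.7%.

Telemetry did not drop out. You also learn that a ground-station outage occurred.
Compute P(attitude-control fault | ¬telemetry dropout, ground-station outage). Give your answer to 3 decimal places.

Under noisy-OR, P(telemetry dropout | causes) = 1 − (1−0.017)·∏(1−qᵢ) over the active causes.
By total probability over both values of attitude-control fault:
  P(¬telemetry dropout | ground-station outage) = 0.54065×0.869 + 0.248699×0.131
        = 0.469825 + 0.032580 = 0.502405
The terms with attitude-control fault present sum to 0.032580, so
  P(attitude-control fault | ¬telemetry dropout, ground-station outage) = 0.032580 / 0.502405 ≈ 0.065

P(attitude-control fault | ¬telemetry dropout, ground-station outage) ≈ 0.065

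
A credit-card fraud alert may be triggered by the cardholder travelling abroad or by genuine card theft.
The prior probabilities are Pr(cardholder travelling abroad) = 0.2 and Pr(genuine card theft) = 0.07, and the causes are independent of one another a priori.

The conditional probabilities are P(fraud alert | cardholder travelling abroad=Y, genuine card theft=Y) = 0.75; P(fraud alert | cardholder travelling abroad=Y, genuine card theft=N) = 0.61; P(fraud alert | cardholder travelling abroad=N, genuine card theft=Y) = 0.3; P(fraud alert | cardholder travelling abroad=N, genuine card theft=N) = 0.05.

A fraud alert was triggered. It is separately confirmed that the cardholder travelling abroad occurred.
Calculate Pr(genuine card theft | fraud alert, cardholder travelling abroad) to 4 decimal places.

By total probability over both values of genuine card theft:
  P(fraud alert | cardholder travelling abroad) = 0.61*0.93 + 0.75*0.07
        = 0.567300 + 0.052500 = 0.619800
Keeping only the genuine card theft-present terms gives 0.052500, so
  P(genuine card theft | fraud alert, cardholder travelling abroad) = 0.052500 / 0.619800 ≈ 0.0847

Pr(genuine card theft | fraud alert, cardholder travelling abroad) ≈ 0.0847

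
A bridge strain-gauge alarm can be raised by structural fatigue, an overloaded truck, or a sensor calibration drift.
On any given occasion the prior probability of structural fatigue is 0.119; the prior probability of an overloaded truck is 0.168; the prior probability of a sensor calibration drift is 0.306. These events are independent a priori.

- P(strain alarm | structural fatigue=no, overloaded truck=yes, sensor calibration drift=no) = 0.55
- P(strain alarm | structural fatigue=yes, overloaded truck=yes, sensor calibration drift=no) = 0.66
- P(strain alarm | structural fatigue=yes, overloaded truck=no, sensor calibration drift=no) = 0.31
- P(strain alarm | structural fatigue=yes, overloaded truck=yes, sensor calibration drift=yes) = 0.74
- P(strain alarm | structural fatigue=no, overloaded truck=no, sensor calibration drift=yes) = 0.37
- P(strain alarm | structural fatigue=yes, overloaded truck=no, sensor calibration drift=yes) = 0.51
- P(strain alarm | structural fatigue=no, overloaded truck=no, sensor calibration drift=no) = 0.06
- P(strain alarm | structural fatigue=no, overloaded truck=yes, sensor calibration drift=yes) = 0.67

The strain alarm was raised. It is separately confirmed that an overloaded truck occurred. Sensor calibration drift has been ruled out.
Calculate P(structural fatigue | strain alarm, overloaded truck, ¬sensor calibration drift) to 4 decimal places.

P(strain alarm | overloaded truck, ¬sensor calibration drift) = 0.55·0.881 + 0.66·0.119 = 0.484550 + 0.078540 = 0.563090
The structural fatigue-present share is 0.66·0.119 = 0.078540.
Hence the posterior is 0.078540/0.563090 ≈ 0.1395.

P(structural fatigue | strain alarm, overloaded truck, ¬sensor calibration drift) ≈ 0.1395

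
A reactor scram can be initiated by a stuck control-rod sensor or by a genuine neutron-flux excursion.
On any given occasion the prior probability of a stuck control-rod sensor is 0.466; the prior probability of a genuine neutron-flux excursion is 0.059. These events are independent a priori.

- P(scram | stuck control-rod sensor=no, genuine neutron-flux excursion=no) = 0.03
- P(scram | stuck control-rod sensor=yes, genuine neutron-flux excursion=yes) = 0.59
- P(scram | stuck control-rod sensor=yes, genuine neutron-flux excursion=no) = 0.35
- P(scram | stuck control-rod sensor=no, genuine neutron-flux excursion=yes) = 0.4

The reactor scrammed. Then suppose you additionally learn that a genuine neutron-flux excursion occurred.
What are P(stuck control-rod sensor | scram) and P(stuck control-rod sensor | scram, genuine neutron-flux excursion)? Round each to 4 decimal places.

P(stuck control-rod sensor | scram) ≈ 0.8598; P(stuck control-rod sensor | scram, genuine neutron-flux excursion) ≈ 0.5628

P(scram) = 0.03·0.534·0.941 + 0.4·0.534·0.059 + 0.35·0.466·0.941 + 0.59·0.466·0.059 = 0.015075 + 0.012602 + 0.153477 + 0.016221 = 0.197375
The stuck control-rod sensor-present share is 0.153477 + 0.016221 = 0.169698.
So P(stuck control-rod sensor | scram) = 0.169698/0.197375 ≈ 0.8598.

Now condition on the additional information:
Enumerate both values of stuck control-rod sensor and weight by the priors:
  P(scram | genuine neutron-flux excursion) = 0.4·0.534 + 0.59·0.466
        = 0.213600 + 0.274940 = 0.488540
Keeping only the stuck control-rod sensor-present terms gives 0.274940, so
  P(stuck control-rod sensor | scram, genuine neutron-flux excursion) = 0.274940 / 0.488540 ≈ 0.5628
This is intercausal reasoning (explaining away): once genuine neutron-flux excursion accounts for the scram, stuck control-rod sensor becomes less likely.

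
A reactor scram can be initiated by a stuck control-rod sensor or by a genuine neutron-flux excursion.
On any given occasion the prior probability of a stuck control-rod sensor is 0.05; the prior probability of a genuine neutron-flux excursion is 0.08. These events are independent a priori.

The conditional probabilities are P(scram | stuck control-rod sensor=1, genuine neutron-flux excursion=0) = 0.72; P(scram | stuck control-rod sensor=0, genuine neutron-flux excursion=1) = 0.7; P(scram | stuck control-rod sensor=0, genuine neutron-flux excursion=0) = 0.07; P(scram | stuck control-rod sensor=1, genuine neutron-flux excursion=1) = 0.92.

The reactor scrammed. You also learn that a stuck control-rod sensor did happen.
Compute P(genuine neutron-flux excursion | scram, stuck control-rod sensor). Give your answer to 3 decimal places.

P(scram | stuck control-rod sensor) = 0.72·0.92 + 0.92·0.08 = 0.662400 + 0.073600 = 0.736000
Of this, 0.073600 comes from 0.92·0.08 (the genuine neutron-flux excursion=true cases).
So P(genuine neutron-flux excursion | scram, stuck control-rod sensor) = 0.073600/0.736000 ≈ 0.100.

P(genuine neutron-flux excursion | scram, stuck control-rod sensor) ≈ 0.100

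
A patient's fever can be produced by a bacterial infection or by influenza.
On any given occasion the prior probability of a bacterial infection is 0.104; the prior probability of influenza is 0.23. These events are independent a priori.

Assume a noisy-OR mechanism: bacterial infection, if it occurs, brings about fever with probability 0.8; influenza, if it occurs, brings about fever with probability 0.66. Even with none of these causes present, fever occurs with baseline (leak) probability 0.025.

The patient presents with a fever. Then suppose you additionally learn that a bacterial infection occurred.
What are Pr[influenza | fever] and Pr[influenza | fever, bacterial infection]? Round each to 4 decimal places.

Under noisy-OR, P(fever | causes) = 1 − (1−0.025)·∏(1−qᵢ) over the active causes.
P(fever) = 0.025·0.896·0.77 + 0.6685·0.896·0.23 + 0.805·0.104·0.77 + 0.9337·0.104·0.23 = 0.017248 + 0.137764 + 0.064464 + 0.022334 = 0.241810
Of this, 0.160098 comes from 0.137764 + 0.022334 (the influenza=true cases).
Hence the posterior is 0.160098/0.241810 ≈ 0.6621.

With the extra evidence:
P(fever | bacterial infection) = 0.805·0.77 + 0.9337·0.23 = 0.619850 + 0.214751 = 0.834601
The influenza-present share is 0.9337·0.23 = 0.214751.
Hence the posterior is 0.214751/0.834601 ≈ 0.2573.
— bacterial infection explains away the evidence for influenza.

Pr[influenza | fever] ≈ 0.6621; Pr[influenza | fever, bacterial infection] ≈ 0.2573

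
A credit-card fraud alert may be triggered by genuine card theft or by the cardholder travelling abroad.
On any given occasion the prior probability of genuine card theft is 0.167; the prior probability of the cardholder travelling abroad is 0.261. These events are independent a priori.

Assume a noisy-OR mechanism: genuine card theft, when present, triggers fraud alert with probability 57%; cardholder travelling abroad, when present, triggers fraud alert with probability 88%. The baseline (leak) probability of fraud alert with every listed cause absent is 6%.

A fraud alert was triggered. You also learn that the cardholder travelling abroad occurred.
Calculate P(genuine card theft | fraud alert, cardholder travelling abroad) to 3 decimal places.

P(genuine card theft | fraud alert, cardholder travelling abroad) ≈ 0.177

Under noisy-OR, P(fraud alert | causes) = 1 − (1−0.06)·∏(1−qᵢ) over the active causes.
P(fraud alert | cardholder travelling abroad) = 0.8872×0.833 + 0.951496×0.167 = 0.739038 + 0.158900 = 0.897938
The genuine card theft-present share is 0.951496×0.167 = 0.158900.
P(genuine card theft | fraud alert, cardholder travelling abroad) = 0.158900 / 0.897938 ≈ 0.177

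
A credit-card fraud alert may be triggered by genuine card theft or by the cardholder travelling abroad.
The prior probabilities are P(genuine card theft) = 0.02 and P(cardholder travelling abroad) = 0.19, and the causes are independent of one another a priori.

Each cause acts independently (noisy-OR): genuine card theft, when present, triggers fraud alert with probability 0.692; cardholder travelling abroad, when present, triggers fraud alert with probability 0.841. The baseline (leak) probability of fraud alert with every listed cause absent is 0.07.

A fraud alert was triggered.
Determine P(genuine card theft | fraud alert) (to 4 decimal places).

Under noisy-OR, P(fraud alert | causes) = 1 − (1−0.07)·∏(1−qᵢ) over the active causes.
P(fraud alert) = 0.07·0.98·0.81 + 0.85213·0.98·0.19 + 0.71356·0.02·0.81 + 0.954456·0.02·0.19 = 0.055566 + 0.158667 + 0.011560 + 0.003627 = 0.229420
The genuine card theft-present share is 0.011560 + 0.003627 = 0.015187.
Hence the posterior is 0.015187/0.229420 ≈ 0.0662.

P(genuine card theft | fraud alert) ≈ 0.0662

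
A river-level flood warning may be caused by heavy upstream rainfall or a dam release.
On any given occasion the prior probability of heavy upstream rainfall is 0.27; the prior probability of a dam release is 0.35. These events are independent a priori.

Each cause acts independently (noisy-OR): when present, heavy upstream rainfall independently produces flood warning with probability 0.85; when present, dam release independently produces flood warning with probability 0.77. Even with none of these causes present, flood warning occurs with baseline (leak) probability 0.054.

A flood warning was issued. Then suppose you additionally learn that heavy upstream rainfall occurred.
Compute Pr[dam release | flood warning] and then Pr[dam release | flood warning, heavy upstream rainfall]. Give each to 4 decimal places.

Pr[dam release | flood warning] ≈ 0.6231; Pr[dam release | flood warning, heavy upstream rainfall] ≈ 0.3777

Under noisy-OR, P(flood warning | causes) = 1 − (1−0.054)·∏(1−qᵢ) over the active causes.
By total probability over the 4 (heavy upstream rainfall, dam release) configurations:
  P(flood warning) = 0.054·0.73·0.65 + 0.78242·0.73·0.35 + 0.8581·0.27·0.65 + 0.967363·0.27·0.35
        = 0.025623 + 0.199908 + 0.150597 + 0.091416 = 0.467544
Configurations with dam release contribute 0.291324, so
  P(dam release | flood warning) = 0.291324 / 0.467544 ≈ 0.6231

With the extra evidence:
Enumerate both values of dam release and weight by the priors:
  P(flood warning | heavy upstream rainfall) = 0.8581*0.65 + 0.967363*0.35
        = 0.557765 + 0.338577 = 0.896342
The terms with dam release present sum to 0.338577, so
  P(dam release | flood warning, heavy upstream rainfall) = 0.338577 / 0.896342 ≈ 0.3777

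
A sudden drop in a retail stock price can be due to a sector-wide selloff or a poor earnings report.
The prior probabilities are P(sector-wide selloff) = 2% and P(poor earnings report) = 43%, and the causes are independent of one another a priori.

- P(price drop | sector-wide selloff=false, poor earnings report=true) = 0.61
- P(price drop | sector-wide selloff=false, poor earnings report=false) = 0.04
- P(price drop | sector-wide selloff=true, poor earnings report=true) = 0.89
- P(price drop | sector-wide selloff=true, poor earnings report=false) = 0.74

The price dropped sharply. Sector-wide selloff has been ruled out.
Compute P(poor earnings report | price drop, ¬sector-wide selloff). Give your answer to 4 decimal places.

P(price drop | ¬sector-wide selloff) = 0.04*0.57 + 0.61*0.43 = 0.022800 + 0.262300 = 0.285100
Of this, 0.262300 comes from 0.61*0.43 (the poor earnings report=true cases).
P(poor earnings report | price drop, ¬sector-wide selloff) = 0.262300 / 0.285100 ≈ 0.9200

P(poor earnings report | price drop, ¬sector-wide selloff) ≈ 0.9200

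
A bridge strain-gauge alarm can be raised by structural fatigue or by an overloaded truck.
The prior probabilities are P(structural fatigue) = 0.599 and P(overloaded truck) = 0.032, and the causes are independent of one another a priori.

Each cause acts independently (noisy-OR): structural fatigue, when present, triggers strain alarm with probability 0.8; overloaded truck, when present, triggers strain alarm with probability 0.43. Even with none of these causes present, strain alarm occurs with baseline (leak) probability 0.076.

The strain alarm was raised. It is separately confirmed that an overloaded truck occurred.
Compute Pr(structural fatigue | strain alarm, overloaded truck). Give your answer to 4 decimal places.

Under noisy-OR, P(strain alarm | causes) = 1 − (1−0.076)·∏(1−qᵢ) over the active causes.
P(strain alarm | overloaded truck) = 0.47332×0.401 + 0.894664×0.599 = 0.189801 + 0.535904 = 0.725705
Restricting to configurations with structural fatigue present: 0.894664×0.599 = 0.535904.
P(structural fatigue | strain alarm, overloaded truck) = 0.535904 / 0.725705 ≈ 0.7385

Pr(structural fatigue | strain alarm, overloaded truck) ≈ 0.7385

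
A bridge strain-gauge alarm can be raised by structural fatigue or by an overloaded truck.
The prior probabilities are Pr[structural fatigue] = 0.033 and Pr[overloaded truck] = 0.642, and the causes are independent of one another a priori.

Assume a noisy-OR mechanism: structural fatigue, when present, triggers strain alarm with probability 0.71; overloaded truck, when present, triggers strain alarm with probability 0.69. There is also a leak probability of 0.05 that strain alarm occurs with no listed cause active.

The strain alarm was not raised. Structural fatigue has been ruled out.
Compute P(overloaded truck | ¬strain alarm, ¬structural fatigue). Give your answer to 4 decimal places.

P(overloaded truck | ¬strain alarm, ¬structural fatigue) ≈ 0.3573

Under noisy-OR, P(strain alarm | causes) = 1 − (1−0.05)·∏(1−qᵢ) over the active causes.
For the numerator, keep only overloaded truck=true terms: 0.2945·0.642 = 0.189069
Normalizer over all consistent configurations: 0.95·0.358 + 0.2945·0.642 = 0.529169
P(overloaded truck | ¬strain alarm, ¬structural fatigue) = 0.189069/0.529169 ≈ 0.3573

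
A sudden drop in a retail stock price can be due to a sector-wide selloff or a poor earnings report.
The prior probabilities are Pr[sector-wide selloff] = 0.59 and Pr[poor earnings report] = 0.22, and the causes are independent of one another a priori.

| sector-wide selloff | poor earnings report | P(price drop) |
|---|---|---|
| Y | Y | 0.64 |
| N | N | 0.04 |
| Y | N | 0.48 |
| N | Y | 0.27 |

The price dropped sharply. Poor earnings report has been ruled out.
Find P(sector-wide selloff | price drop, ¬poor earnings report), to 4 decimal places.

P(sector-wide selloff | price drop, ¬poor earnings report) ≈ 0.9453

Enumerate both values of sector-wide selloff and weight by the priors:
  P(price drop | ¬poor earnings report) = 0.04·0.41 + 0.48·0.59
        = 0.016400 + 0.283200 = 0.299600
The terms with sector-wide selloff present sum to 0.283200, so
  P(sector-wide selloff | price drop, ¬poor earnings report) = 0.283200 / 0.299600 ≈ 0.9453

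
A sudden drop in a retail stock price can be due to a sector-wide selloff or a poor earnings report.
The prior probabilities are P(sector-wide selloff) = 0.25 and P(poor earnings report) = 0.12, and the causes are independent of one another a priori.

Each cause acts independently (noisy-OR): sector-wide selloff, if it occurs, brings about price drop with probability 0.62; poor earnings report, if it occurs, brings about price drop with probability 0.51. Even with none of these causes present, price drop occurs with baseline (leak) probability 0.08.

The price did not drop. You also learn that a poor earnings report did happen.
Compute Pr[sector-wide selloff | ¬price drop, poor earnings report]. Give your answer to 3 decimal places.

Pr[sector-wide selloff | ¬price drop, poor earnings report] ≈ 0.112

Under noisy-OR, P(price drop | causes) = 1 − (1−0.08)·∏(1−qᵢ) over the active causes.
Weight on sector-wide selloff=true, given the evidence: 0.171304*0.25 = 0.042826
The normalizing constant is 0.4508*0.75 + 0.171304*0.25 = 0.380926
P(sector-wide selloff | ¬price drop, poor earnings report) = 0.042826/0.380926 ≈ 0.112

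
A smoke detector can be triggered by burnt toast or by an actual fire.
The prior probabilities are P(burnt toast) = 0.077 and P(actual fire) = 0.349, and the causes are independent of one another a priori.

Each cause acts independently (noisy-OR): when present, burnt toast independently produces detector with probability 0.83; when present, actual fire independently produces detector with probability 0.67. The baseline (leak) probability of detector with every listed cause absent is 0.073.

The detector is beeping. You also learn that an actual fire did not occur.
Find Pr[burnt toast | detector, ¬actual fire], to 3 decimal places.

Pr[burnt toast | detector, ¬actual fire] ≈ 0.490

Under noisy-OR, P(detector | causes) = 1 − (1−0.073)·∏(1−qᵢ) over the active causes.
For the numerator, keep only burnt toast=true terms: 0.84241·0.077 = 0.064866
The normalizing constant is 0.073·0.923 + 0.84241·0.077 = 0.132245
Posterior = 0.064866 / 0.132245 ≈ 0.490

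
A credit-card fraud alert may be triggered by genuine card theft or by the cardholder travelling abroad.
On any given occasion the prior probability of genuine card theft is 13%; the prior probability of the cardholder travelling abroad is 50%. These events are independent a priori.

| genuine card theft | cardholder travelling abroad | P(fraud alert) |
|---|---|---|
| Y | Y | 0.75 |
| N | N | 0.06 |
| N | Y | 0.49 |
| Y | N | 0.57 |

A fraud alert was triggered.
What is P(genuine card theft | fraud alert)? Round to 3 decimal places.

Sum P(fraud alert|·) weighted by the priors over the 4 (genuine card theft, cardholder travelling abroad) configurations:
  P(fraud alert) = 0.06·0.87·0.5 + 0.49·0.87·0.5 + 0.57·0.13·0.5 + 0.75·0.13·0.5
        = 0.026100 + 0.213150 + 0.037050 + 0.048750 = 0.325050
Keeping only the genuine card theft-present terms gives 0.085800, so
  P(genuine card theft | fraud alert) = 0.085800 / 0.325050 ≈ 0.264

P(genuine card theft | fraud alert) ≈ 0.264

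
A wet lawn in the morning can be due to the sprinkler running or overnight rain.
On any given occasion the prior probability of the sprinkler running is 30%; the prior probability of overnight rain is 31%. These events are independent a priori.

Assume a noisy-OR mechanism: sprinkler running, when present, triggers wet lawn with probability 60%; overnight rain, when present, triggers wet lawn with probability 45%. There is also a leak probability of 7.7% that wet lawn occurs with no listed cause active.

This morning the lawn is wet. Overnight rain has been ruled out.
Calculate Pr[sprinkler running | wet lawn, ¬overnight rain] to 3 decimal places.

Under noisy-OR, P(wet lawn | causes) = 1 − (1−0.077)·∏(1−qᵢ) over the active causes.
P(wet lawn | ¬overnight rain) = 0.077*0.7 + 0.6308*0.3 = 0.053900 + 0.189240 = 0.243140
The sprinkler running-present share is 0.6308*0.3 = 0.189240.
Hence the posterior is 0.189240/0.243140 ≈ 0.778.

Pr[sprinkler running | wet lawn, ¬overnight rain] ≈ 0.778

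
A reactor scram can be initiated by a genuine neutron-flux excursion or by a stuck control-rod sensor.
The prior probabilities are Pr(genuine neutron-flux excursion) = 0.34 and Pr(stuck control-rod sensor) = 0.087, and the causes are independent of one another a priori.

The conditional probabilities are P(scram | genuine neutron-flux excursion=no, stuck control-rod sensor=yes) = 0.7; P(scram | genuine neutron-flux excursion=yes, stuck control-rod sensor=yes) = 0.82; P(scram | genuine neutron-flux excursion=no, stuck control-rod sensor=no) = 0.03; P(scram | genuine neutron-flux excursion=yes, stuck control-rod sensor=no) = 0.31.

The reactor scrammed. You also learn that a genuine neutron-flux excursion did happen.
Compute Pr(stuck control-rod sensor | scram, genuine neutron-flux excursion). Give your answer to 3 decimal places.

Pr(stuck control-rod sensor | scram, genuine neutron-flux excursion) ≈ 0.201

Sum P(scram|·) weighted by the priors over both values of stuck control-rod sensor:
  P(scram | genuine neutron-flux excursion) = 0.31·0.913 + 0.82·0.087
        = 0.283030 + 0.071340 = 0.354370
Keeping only the stuck control-rod sensor-present terms gives 0.071340, so
  P(stuck control-rod sensor | scram, genuine neutron-flux excursion) = 0.071340 / 0.354370 ≈ 0.201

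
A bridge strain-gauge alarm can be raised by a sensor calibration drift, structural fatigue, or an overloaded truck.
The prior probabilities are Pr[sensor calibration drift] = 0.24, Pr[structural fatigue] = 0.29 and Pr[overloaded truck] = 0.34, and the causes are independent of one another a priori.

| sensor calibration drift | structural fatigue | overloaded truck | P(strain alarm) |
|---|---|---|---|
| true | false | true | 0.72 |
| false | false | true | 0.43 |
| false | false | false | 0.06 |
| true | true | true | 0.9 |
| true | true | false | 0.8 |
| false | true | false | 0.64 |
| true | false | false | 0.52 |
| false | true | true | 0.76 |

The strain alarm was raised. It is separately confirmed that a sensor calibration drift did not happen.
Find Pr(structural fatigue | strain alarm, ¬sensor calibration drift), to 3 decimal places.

For the numerator, keep only structural fatigue=true terms: 0.122496 + 0.074936 = 0.197432
Normalizer over all consistent configurations: 0.06×0.71×0.66 + 0.43×0.71×0.34 + 0.64×0.29×0.66 + 0.76×0.29×0.34 = 0.329350
Posterior = 0.197432 / 0.329350 ≈ 0.599

Pr(structural fatigue | strain alarm, ¬sensor calibration drift) ≈ 0.599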